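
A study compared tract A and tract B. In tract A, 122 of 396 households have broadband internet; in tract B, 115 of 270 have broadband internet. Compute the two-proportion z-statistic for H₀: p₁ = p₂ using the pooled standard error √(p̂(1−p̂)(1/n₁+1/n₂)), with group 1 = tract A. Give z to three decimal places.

p̂₁ = 122/396 = 0.30808, p̂₂ = 115/270 = 0.42593.
Pooling: p̂ = 237/666 = 0.35586.
SE = √[p̂(1−p̂)(1/n₁+1/n₂)] = √[0.35586·0.64414·(1/396+1/270)] ≈ 0.037786.
z = -0.11785/0.037786 = -3.119.

z = -3.119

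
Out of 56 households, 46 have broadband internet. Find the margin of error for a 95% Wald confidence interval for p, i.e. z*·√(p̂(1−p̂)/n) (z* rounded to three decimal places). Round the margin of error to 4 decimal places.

ME = 0.1003

Sample proportion p̂ = 46/56 = 0.82143.
SE = √(p̂(1−p̂)/n) = √(0.146684/56) = 0.051180.
z* = 1.960 at the 95% level.
Margin of error = z*·SE = 1.960 × 0.051180 = 0.1003.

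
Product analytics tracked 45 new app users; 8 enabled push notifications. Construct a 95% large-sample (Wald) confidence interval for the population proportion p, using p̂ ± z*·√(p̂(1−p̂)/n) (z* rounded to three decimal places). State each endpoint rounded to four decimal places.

(0.0661, 0.2895)

Sample proportion p̂ = 8/45 = 0.17778.
SE = √(p̂(1−p̂)/n) = √(0.146173/45) = 0.056994.
For 95% confidence, z* = 1.960.
Margin = 1.960·0.056994 = 0.11171.
So the interval runs from 0.0661 to 0.2895.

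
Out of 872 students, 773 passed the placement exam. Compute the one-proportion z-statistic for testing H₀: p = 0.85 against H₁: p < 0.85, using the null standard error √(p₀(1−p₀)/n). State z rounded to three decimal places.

The sample proportion is 773/872 = 0.88647.
Under H₀, SE = √(p₀(1−p₀)/n) = √(0.85·0.15/872) = √0.000146216 = 0.012092.
z = (p̂ − p₀)/SE = (0.88647 − 0.85)/0.012092 = 3.016.

z = 3.016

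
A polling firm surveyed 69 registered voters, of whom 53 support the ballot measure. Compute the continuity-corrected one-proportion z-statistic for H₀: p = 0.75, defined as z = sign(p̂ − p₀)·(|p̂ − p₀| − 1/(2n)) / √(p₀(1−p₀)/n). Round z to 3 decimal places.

With x = 53 successes in n = 69, p̂ = 0.76812. p̂ − p₀ = 0.018116.
Continuity correction 1/(2n) = 1/138 = 0.007246.
Corrected numerator: |0.018116| − 0.007246 = 0.010870.
Under H₀, SE = √(p₀(1−p₀)/n) = √(0.75·0.25/69) = √0.002717391 = 0.052129.
z = (+)0.010870/0.052129 = 0.209.

z = 0.209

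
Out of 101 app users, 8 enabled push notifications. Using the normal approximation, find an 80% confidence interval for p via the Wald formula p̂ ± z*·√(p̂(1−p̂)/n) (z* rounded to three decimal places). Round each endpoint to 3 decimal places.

Sample proportion p̂ = 8/101 = 0.07921.
SE(p̂) = √(0.07921·0.92079/101) = 0.026872.
For 80% confidence, z* = 1.282.
Margin = 1.282·0.026872 = 0.03445.
So the interval runs from 0.045 to 0.114.

(0.045, 0.114)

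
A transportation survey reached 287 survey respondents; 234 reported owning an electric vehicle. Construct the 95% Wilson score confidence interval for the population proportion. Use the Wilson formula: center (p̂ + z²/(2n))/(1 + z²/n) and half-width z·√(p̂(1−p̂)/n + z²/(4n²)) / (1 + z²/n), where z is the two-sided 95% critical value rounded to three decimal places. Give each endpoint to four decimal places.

(0.7664, 0.8560)

Here p̂ = 234/287 = 0.81533 and z = 1.960 (z² = 3.841600).
1 + z²/n = 1.013385.
Adjusted center: (0.81533 + z²/(2n))/1.013385 = 0.81117.
Radicand: p̂(1−p̂)/n + z²/(4n²) = 0.000524621 + 0.000011660 = 0.000536281.
Half-width = z·√(radicand)/denom = 1.960·0.023158/1.013385 = 0.04479.
CI: 0.81117 ± 0.04479 = (0.7664, 0.8560).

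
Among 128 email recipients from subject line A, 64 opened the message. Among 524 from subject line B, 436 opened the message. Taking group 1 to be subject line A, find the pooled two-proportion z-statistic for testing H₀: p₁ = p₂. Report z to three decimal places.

z = -7.965

Sample proportions: p̂₁ = 64/128 = 0.50000 and p̂₂ = 436/524 = 0.83206.
Pooled p̂ = (64+436)/(128+524) = 500/652 = 0.76687.
SE = √[p̂(1−p̂)(1/n₁+1/n₂)] = √[0.76687·0.23313·(1/128+1/524)] ≈ 0.041688.
z = -0.33206/0.041688 = -7.965.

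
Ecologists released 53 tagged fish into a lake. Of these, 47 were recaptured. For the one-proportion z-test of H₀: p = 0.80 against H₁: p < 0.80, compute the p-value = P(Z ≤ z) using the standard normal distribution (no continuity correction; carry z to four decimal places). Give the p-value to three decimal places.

p-value = 0.943

p̂ = 47/53 = 0.88679.
Null standard error: √(0.80·0.20/53) = √0.003018868 = 0.054944.
Test statistic (full precision, shown to 4 dp): z = (47/53 − 0.80)/SE₀ ≈ 1.5796.
From the standard normal, P(Z ≤ z) = 0.943.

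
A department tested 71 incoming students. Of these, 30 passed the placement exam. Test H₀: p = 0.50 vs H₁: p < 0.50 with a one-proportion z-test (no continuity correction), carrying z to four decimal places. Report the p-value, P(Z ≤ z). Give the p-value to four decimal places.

p̂ = 30/71 = 0.42254.
SE₀ = √(0.50·0.50/71) = 0.059339.
Test statistic (full precision, shown to 4 dp): z = (30/71 − 0.50)/SE₀ ≈ -1.3055.
p-value = P(Z ≤ z) with z = -1.3055 → 0.0959.

p-value = 0.0959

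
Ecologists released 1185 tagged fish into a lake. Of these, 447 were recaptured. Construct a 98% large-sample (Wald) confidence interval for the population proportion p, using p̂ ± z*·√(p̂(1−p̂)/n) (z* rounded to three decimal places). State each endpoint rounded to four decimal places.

Sample proportion p̂ = 447/1185 = 0.37722.
SE = √(p̂(1−p̂)/n) = √(0.234924/1185) = 0.014080.
For 98% confidence, z* = 2.326.
Margin = 2.326·0.014080 = 0.03275.
So the interval runs from 0.3445 to 0.4100.

(0.3445, 0.4100)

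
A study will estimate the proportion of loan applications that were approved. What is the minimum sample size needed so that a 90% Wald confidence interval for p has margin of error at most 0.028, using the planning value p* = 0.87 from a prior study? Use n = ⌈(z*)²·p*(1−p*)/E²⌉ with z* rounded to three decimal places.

z* = 1.645 at the 90% level.
p*(1−p*) = 0.1131.
(z*)²·p*(1−p*)/E² = 2.706025·0.1131/0.000784 = 390.372.
⌈390.372⌉ = 391.

n = 391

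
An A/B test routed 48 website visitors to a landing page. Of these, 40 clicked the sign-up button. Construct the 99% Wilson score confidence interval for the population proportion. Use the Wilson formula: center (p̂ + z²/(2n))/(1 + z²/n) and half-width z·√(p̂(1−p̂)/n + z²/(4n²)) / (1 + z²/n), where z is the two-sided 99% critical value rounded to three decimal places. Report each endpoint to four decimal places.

p̂ = 40/48 = 0.83333; z = 2.576, so z² = 6.635776.
1 + z²/n = 1.138245.
Center = (0.83333 + 0.069123)/1.138245 = 0.79285.
Radicand: p̂(1−p̂)/n + z²/(4n²) = 0.002893519 + 0.000720028 = 0.003613547.
Half-width = 2.576·√0.003613547/1.138245 = 0.13604.
CI: 0.79285 ± 0.13604 = (0.6568, 0.9289).

(0.6568, 0.9289)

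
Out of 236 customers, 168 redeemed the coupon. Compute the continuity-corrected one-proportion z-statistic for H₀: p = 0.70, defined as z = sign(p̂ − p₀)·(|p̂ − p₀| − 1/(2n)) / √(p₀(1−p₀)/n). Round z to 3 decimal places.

z = 0.327

With x = 168 successes in n = 236, p̂ = 0.71186. p̂ − p₀ = 0.011864.
Continuity correction 1/(2n) = 1/472 = 0.002119.
Corrected numerator: |0.011864| − 0.002119 = 0.009745.
Null standard error: √(0.70·0.30/236) = √0.000889831 = 0.029830.
z = (+)0.009745/0.029830 = 0.327.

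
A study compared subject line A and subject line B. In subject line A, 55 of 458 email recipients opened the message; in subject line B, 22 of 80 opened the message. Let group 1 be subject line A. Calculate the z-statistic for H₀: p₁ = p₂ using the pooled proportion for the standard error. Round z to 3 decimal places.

z = -3.651

Sample proportions: p̂₁ = 55/458 = 0.12009 and p̂₂ = 22/80 = 0.27500.
Pooling: p̂ = 77/538 = 0.14312.
SE = √[p̂(1−p̂)(1/n₁+1/n₂)] = √[0.14312·0.85688·(1/458+1/80)] ≈ 0.042435.
z = -0.15491/0.042435 = -3.651.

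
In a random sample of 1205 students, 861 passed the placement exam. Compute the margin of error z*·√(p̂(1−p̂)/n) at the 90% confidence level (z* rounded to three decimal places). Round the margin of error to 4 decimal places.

The sample proportion is 861/1205 = 0.71452.
SE = √(p̂(1−p̂)/n) = √(0.203980/1205) = 0.013011.
The 90% critical value is z* = 1.645.
Margin of error = z*·SE = 1.645 × 0.013011 = 0.0214.

ME = 0.0214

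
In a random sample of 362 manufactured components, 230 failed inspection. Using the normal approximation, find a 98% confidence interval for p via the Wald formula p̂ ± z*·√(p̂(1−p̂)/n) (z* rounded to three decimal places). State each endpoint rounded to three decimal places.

(0.577, 0.694)

p̂ = 230/362 = 0.63536.
Standard error of p̂: √(0.231678/362) = √0.000639994 = 0.025298.
The 98% critical value is z* = 2.326.
Margin of error: 2.326 × 0.025298 = 0.05884.
So the interval runs from 0.577 to 0.694.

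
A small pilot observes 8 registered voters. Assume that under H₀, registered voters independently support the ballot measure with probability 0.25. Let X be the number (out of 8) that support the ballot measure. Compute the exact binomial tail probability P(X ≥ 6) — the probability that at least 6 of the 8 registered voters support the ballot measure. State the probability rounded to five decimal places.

P = 0.00423

X is binomial with n = 8 and p = 0.25.
P(X ≥ 6) = C(8,6)·0.25^6·0.75^2 + C(8,7)·0.25^7·0.75^1 + C(8,8)·0.25^8·0.75^0.
= 0.003845 + 0.000366 + 0.000015 = 0.00423.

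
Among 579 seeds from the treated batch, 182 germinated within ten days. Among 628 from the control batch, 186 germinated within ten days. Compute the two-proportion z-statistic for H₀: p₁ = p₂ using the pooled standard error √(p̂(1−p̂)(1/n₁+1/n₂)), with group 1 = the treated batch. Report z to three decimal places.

Sample proportions: p̂₁ = 182/579 = 0.31434 and p̂₂ = 186/628 = 0.29618.
Pooled p̂ = (182+186)/(579+628) = 368/1207 = 0.30489.
SE = √[p̂(1−p̂)(1/n₁+1/n₂)] = √[0.30489·0.69511·(1/579+1/628)] ≈ 0.026524.
z = (p̂₁ − p̂₂)/SE = (0.31434 − 0.29618)/0.026524 = 0.01816/0.026524 = 0.685.

z = 0.685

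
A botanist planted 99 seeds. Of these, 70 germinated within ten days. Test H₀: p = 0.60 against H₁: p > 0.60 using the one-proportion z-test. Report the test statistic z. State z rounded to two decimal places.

The sample proportion is 70/99 = 0.70707.
Null standard error: √(0.60·0.40/99) = √0.002424242 = 0.049237.
z = (0.70707 − 0.60)/0.049237 = 0.10707/0.049237 = 2.17.

z = 2.17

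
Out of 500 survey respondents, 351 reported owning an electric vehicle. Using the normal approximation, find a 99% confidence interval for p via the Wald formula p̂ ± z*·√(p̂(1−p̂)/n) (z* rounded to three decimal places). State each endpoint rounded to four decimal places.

(0.6493, 0.7547)

p̂ = 351/500 = 0.70200.
SE = √(p̂(1−p̂)/n) = √(0.209196/500) = 0.020455.
z* = 2.576 at the 99% level.
Margin of error: 2.576 × 0.020455 = 0.05269.
So the interval runs from 0.6493 to 0.7547.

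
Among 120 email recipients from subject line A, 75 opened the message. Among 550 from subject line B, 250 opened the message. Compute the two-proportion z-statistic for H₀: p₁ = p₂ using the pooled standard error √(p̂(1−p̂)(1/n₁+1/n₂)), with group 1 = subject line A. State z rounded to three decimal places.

z = 3.385

p̂₁ = 75/120 = 0.62500, p̂₂ = 250/550 = 0.45455.
Pooled p̂ = (75+250)/(120+550) = 325/670 = 0.48507.
SE = √[p̂(1−p̂)(1/n₁+1/n₂)] = √[0.48507·0.51493·(1/120+1/550)] ≈ 0.050355.
z = 0.17045/0.050355 = 3.385.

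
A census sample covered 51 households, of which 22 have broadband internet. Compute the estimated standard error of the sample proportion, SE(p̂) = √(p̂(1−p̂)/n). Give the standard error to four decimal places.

p̂ = 22/51 = 0.43137.
p̂(1−p̂) = 0.245290.
Dividing by n and taking the root: √0.004809608 = 0.0694.

SE = 0.0694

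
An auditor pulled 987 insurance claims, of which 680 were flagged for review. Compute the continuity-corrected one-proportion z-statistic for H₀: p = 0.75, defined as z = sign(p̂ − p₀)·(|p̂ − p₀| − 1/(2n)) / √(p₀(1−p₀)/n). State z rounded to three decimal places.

With x = 680 successes in n = 987, p̂ = 0.68896. p̂ − p₀ = -0.061044.
Continuity correction 1/(2n) = 1/1974 = 0.000507.
Corrected numerator: |-0.061044| − 0.000507 = 0.060537.
Null standard error: √(0.75·0.25/987) = √0.000189970 = 0.013783.
z = −0.060537/0.013783 = -4.392.

z = -4.392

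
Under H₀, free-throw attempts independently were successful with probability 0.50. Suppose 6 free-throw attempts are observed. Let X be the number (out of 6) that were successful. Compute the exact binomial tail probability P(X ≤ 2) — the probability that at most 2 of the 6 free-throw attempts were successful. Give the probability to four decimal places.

P = 0.3438

X is binomial with n = 6 and p = 0.50.
P(X ≤ 2) = C(6,0)·0.50^0·0.50^6 + C(6,1)·0.50^1·0.50^5 + C(6,2)·0.50^2·0.50^4.
= 0.015625 + 0.093750 + 0.234375 = 0.3438.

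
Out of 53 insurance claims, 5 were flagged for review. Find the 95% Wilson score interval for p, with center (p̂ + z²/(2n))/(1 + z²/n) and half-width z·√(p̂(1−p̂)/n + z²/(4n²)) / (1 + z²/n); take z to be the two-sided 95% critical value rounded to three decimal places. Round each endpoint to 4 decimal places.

(0.0410, 0.2025)

Here p̂ = 5/53 = 0.09434 and z = 1.960 (z² = 3.841600).
Denominator 1 + z²/n = 1 + 3.841600/53 = 1.072483.
Center = (0.09434 + 0.036242)/1.072483 = 0.12176.
Radicand: p̂(1−p̂)/n + z²/(4n²) = 0.001612069 + 0.000341901 = 0.001953970.
Half-width = 1.960·√0.001953970/1.072483 = 0.08078.
CI: 0.12176 ± 0.08078 = (0.0410, 0.2025).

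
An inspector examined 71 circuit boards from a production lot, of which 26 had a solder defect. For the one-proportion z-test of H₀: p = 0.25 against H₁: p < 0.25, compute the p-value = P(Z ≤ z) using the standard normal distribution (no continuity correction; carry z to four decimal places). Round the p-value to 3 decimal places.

p̂ = 26/71 = 0.36620.
Under H₀, SE = √(p₀(1−p₀)/n) = √(0.25·0.75/71) = √0.002640845 = 0.051389.
Test statistic (full precision, shown to 4 dp): z = (26/71 − 0.25)/SE₀ ≈ 2.2611.
p-value = P(Z ≤ z) with z = 2.2611 → 0.988.

p-value = 0.988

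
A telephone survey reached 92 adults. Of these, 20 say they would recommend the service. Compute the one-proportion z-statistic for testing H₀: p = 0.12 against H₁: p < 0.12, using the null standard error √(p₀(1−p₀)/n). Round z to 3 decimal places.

p̂ = 20/92 = 0.21739.
Under H₀, SE = √(p₀(1−p₀)/n) = √(0.12·0.88/92) = √0.001147826 = 0.033880.
z = (p̂ − p₀)/SE = (0.21739 − 0.12)/0.033880 = 2.875.

z = 2.875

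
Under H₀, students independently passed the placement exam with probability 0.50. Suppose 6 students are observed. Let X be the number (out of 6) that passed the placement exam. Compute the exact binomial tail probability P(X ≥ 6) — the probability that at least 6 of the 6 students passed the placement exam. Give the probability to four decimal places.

P = 0.0156

X ~ Binomial(n=6, p=0.50).
P(X ≥ 6) = C(6,6)·0.50^6·0.50^0.
= 0.015625 = 0.0156.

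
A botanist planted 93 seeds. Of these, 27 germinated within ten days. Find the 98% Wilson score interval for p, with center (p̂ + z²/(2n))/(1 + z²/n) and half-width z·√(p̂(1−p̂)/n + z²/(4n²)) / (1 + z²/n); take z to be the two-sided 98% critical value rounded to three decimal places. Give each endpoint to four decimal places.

(0.1948, 0.4089)

p̂ = 27/93 = 0.29032; z = 2.326, so z² = 5.410276.
1 + z²/n = 1.058175.
Center = (0.29032 + 0.029088)/1.058175 = 0.30185.
Radicand: p̂(1−p̂)/n + z²/(4n²) = 0.002215434 + 0.000156384 = 0.002371818.
Half-width = z·√(radicand)/denom = 2.326·0.048701/1.058175 = 0.10705.
So the interval runs from 0.1948 to 0.4089.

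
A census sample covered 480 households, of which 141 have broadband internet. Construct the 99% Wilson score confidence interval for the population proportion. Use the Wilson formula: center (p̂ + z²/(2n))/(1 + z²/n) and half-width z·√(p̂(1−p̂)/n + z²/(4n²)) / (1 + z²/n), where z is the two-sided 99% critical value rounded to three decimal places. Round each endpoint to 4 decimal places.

(0.2433, 0.3498)

p̂ = 141/480 = 0.29375; z = 2.576, so z² = 6.635776.
1 + z²/n = 1.013825.
Adjusted center: (0.29375 + z²/(2n))/1.013825 = 0.29656.
Radicand: p̂(1−p̂)/n + z²/(4n²) = 0.000432210 + 0.000007200 = 0.000439410.
Half-width = z·√(radicand)/denom = 2.576·0.020962/1.013825 = 0.05326.
Interval: 0.29656 ± 0.05326 → (0.2433, 0.3498).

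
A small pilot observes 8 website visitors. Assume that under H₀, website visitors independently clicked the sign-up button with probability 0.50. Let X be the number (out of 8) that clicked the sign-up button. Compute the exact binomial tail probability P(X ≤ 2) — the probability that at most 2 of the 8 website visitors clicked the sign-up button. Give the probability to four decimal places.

X is binomial with n = 8 and p = 0.50.
P(X ≤ 2) = C(8,0)·0.50^0·0.50^8 + C(8,1)·0.50^1·0.50^7 + C(8,2)·0.50^2·0.50^6.
= 0.003906 + 0.031250 + 0.109375 = 0.1445.

P = 0.1445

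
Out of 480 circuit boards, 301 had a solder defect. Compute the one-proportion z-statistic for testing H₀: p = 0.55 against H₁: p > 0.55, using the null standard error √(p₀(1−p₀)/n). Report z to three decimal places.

Sample proportion p̂ = 301/480 = 0.62708.
SE₀ = √(0.55·0.45/480) = 0.022707.
Test statistic: z = 0.07708/0.022707 = 3.395.

z = 3.395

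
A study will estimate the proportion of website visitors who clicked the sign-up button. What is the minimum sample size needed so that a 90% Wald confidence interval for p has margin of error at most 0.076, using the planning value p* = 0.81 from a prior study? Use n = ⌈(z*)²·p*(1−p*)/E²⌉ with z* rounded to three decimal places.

n = 73

z* = 1.645 at the 90% level.
p*(1−p*) = 0.81·0.19 = 0.1539.
(z*)²·p*(1−p*)/E² = 2.706025·0.1539/0.005776 = 72.101.
Rounding up, n = 73.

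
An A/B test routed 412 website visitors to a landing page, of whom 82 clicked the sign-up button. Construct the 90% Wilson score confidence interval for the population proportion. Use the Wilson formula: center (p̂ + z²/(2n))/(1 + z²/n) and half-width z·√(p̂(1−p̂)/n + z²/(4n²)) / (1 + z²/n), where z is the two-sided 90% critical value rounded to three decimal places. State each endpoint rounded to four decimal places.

p̂ = 82/412 = 0.19903; z = 1.645, so z² = 2.706025.
1 + z²/n = 1.006568.
Center = (0.19903 + 0.003284)/1.006568 = 0.20099.
Radicand: p̂(1−p̂)/n + z²/(4n²) = 0.000386933 + 0.000003985 = 0.000390918.
Half-width = z·√(radicand)/denom = 1.645·0.019772/1.006568 = 0.03231.
CI: 0.20099 ± 0.03231 = (0.1687, 0.2333).

(0.1687, 0.2333)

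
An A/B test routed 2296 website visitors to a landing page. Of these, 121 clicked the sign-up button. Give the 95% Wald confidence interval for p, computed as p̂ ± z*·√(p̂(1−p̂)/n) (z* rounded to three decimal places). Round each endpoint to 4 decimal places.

Sample proportion p̂ = 121/2296 = 0.05270.
SE = √(p̂(1−p̂)/n) = √(0.049923/2296) = 0.004663.
z* = 1.960 at the 95% level.
Margin of error: 1.960 × 0.004663 = 0.00914.
So the interval runs from 0.0436 to 0.0618.

(0.0436, 0.0618)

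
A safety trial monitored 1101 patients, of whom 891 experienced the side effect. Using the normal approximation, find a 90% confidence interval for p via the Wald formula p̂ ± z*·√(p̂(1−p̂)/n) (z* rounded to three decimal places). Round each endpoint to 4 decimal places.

p̂ = 891/1101 = 0.80926.
SE = √(p̂(1−p̂)/n) = √(0.154356/1101) = 0.011840.
The 90% critical value is z* = 1.645.
Margin of error: 1.645 × 0.011840 = 0.01948.
CI: 0.80926 ± 0.01948 = (0.7898, 0.8287).

(0.7898, 0.8287)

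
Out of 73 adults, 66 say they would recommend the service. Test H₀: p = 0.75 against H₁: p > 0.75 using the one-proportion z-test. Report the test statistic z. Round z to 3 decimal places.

Sample proportion p̂ = 66/73 = 0.90411.
Null standard error: √(0.75·0.25/73) = √0.002568493 = 0.050680.
z = (0.90411 − 0.75)/0.050680 = 0.15411/0.050680 = 3.041.

z = 3.041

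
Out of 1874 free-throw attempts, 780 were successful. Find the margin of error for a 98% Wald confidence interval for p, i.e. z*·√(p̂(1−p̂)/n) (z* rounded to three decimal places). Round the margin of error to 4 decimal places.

The sample proportion is 780/1874 = 0.41622.
Standard error of p̂: √(0.242981/1874) = √0.000129659 = 0.011387.
For 98% confidence, z* = 2.326.
So ME = 0.0265.

ME = 0.0265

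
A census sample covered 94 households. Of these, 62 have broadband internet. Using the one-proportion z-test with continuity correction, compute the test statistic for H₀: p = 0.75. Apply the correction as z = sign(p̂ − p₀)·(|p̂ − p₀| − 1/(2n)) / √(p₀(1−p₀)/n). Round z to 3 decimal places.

z = -1.906

The sample proportion is 62/94 = 0.65957. p̂ − p₀ = -0.090426.
1/(2n) = 0.005319.
Corrected numerator: |-0.090426| − 0.005319 = 0.085107.
Null standard error: √(0.75·0.25/94) = √0.001994681 = 0.044662.
z = −0.085107/0.044662 = -1.906.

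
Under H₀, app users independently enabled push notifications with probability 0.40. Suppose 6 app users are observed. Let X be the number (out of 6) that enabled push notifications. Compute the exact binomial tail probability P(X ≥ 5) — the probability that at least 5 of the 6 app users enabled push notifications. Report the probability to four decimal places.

P = 0.0410

X ~ Binomial(n=6, p=0.40).
P(X ≥ 5) = C(6,5)·0.40^5·0.60^1 + C(6,6)·0.40^6·0.60^0.
= 0.036864 + 0.004096 = 0.0410.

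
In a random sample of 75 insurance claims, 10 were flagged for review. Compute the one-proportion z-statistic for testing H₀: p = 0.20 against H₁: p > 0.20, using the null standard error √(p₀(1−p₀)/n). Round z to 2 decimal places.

z = -1.44

p̂ = 10/75 = 0.13333.
Null standard error: √(0.20·0.80/75) = √0.002133333 = 0.046188.
z = (0.13333 − 0.20)/0.046188 = -0.06667/0.046188 = -1.44.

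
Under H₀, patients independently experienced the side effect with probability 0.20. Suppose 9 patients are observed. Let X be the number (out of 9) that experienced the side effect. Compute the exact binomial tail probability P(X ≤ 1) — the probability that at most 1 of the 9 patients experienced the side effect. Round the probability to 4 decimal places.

P = 0.4362

X is binomial with n = 9 and p = 0.20.
P(X ≤ 1) = C(9,0)·0.20^0·0.80^9 + C(9,1)·0.20^1·0.80^8.
= 0.134218 + 0.301990 = 0.4362.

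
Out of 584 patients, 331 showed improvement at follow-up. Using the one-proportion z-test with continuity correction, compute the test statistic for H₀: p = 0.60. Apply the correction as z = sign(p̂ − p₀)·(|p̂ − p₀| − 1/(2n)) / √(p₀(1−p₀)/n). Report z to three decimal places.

z = -1.596

p̂ = 331/584 = 0.56678. p̂ − p₀ = -0.033219.
Continuity correction 1/(2n) = 1/1168 = 0.000856.
Corrected numerator: |-0.033219| − 0.000856 = 0.032363.
Null standard error: √(0.60·0.40/584) = √0.000410959 = 0.020272.
z = (−)0.032363/0.020272 = -1.596.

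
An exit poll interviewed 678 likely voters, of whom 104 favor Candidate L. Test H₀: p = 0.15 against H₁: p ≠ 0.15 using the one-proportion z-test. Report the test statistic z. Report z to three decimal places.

z = 0.247

p̂ = 104/678 = 0.15339.
Under H₀, SE = √(p₀(1−p₀)/n) = √(0.15·0.85/678) = √0.000188053 = 0.013713.
z = (p̂ − p₀)/SE = (0.15339 − 0.15)/0.013713 = 0.247.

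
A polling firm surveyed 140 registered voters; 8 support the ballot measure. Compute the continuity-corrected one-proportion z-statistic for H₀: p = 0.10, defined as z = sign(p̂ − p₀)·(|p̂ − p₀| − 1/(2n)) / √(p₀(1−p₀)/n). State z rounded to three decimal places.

The sample proportion is 8/140 = 0.05714. p̂ − p₀ = -0.042857.
Continuity correction 1/(2n) = 1/280 = 0.003571.
Corrected numerator: |-0.042857| − 0.003571 = 0.039286.
SE₀ = √(0.10·0.90/140) = 0.025355.
z = (−)0.039286/0.025355 = -1.549.

z = -1.549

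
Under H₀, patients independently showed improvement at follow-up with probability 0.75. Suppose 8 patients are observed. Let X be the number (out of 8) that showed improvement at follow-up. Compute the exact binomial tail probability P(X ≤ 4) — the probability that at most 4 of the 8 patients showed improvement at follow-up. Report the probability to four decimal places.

P = 0.1138

X ~ Binomial(n=8, p=0.75).
P(X ≤ 4) = Σ_{j=0}^{4} C(8,j)·0.75^j·0.25^{8−j}.
= 0.000015 + 0.000366 + 0.003845 + 0.023071 + 0.086517 = 0.1138.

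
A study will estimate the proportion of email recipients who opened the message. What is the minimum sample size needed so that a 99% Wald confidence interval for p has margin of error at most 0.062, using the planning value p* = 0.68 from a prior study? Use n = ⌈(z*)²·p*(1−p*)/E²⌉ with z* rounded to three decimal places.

n = 376

The 99% critical value is z* = 2.576.
p*(1−p*) = 0.68·0.32 = 0.2176.
(z*)²·p*(1−p*)/E² = 6.635776·0.2176/0.003844 = 375.636.
⌈375.636⌉ = 376.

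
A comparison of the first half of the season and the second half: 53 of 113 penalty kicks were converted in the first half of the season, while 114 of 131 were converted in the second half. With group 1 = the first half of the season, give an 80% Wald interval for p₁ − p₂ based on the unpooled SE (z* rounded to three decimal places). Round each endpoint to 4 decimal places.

(-0.4722, -0.3302)

p̂₁ = 0.46903, p̂₂ = 0.87023, so the observed difference is -0.40120.
SE = √(0.002203900 + 0.000862065) = √0.003065965 = 0.055371.
The 80% critical value is z* = 1.282. Margin of error = 0.07099.
So the interval runs from -0.4722 to -0.3302.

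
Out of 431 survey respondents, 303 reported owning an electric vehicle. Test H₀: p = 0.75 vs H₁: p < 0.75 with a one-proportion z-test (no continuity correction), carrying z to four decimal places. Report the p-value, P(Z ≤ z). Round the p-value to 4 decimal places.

p-value = 0.0121

The sample proportion is 303/431 = 0.70302.
Null standard error: √(0.75·0.25/431) = √0.000435035 = 0.020857.
Test statistic (full precision, shown to 4 dp): z = (303/431 − 0.75)/SE₀ ≈ -2.2526.
p-value = P(Z ≤ z) with z = -2.2526 → 0.0121.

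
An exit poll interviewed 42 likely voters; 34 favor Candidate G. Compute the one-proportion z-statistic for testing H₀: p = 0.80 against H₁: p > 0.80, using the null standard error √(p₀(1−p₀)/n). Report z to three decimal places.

z = 0.154

The sample proportion is 34/42 = 0.80952.
Under H₀, SE = √(p₀(1−p₀)/n) = √(0.80·0.20/42) = √0.003809524 = 0.061721.
z = (p̂ − p₀)/SE = (0.80952 − 0.80)/0.061721 = 0.154.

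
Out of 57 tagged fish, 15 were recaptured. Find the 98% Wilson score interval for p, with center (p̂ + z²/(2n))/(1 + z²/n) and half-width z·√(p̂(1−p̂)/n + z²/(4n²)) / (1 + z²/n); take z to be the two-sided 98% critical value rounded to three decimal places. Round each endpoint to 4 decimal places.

Here p̂ = 15/57 = 0.26316 and z = 2.326 (z² = 5.410276).
1 + z²/n = 1.094917.
Adjusted center: (0.26316 + z²/(2n))/1.094917 = 0.28369.
Radicand: p̂(1−p̂)/n + z²/(4n²) = 0.003401856 + 0.000416303 = 0.003818159.
Half-width = z·√(radicand)/denom = 2.326·0.061791/1.094917 = 0.13127.
CI: 0.28369 ± 0.13127 = (0.1524, 0.4150).

(0.1524, 0.4150)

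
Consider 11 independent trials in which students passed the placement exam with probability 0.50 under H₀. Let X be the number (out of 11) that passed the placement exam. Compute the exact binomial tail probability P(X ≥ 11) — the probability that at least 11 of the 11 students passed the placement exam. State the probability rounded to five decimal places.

P = 0.00049

X is binomial with n = 11 and p = 0.50.
P(X ≥ 11) = C(11,11)·0.50^11·0.50^0.
= 0.000488 = 0.00049.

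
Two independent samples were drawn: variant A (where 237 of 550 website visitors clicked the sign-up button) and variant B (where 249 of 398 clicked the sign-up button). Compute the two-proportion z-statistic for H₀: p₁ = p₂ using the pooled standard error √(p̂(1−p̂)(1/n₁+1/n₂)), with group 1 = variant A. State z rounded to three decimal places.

z = -5.920

Sample proportions: p̂₁ = 237/550 = 0.43091 and p̂₂ = 249/398 = 0.62563.
Pooled p̂ = (237+249)/(550+398) = 486/948 = 0.51266.
Pooled SE = √[0.2498398·0.00433074] ≈ 0.032894.
z = (p̂₁ − p̂₂)/SE = (0.43091 − 0.62563)/0.032894 = -0.19472/0.032894 = -5.920.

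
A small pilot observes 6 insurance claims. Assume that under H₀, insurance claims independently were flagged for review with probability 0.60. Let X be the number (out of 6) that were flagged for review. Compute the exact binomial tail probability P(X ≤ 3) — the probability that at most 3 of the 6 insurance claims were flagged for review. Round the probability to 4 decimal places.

P = 0.4557

X ~ Binomial(n=6, p=0.60).
P(X ≤ 3) = C(6,0)·0.60^0·0.40^6 + C(6,1)·0.60^1·0.40^5 + C(6,2)·0.60^2·0.40^4 + C(6,3)·0.60^3·0.40^3.
= 0.004096 + 0.036864 + 0.138240 + 0.276480 = 0.4557.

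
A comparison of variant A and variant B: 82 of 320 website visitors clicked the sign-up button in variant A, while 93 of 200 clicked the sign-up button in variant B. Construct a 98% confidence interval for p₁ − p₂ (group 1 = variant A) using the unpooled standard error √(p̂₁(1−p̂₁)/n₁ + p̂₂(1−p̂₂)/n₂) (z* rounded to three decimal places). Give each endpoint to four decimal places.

p̂₁ = 82/320 = 0.25625, p̂₂ = 93/200 = 0.46500; p̂₁ − p̂₂ = -0.20875.
SE = √(0.000595581 + 0.001243875) = √0.001839456 = 0.042889.
The 98% critical value is z* = 2.326. Margin of error = 0.09976.
So the interval runs from -0.3085 to -0.1090.

(-0.3085, -0.1090)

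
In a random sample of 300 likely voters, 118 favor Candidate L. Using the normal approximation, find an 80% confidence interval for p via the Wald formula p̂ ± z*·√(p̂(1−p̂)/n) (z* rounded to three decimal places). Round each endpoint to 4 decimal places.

(0.3572, 0.4295)

p̂ = 118/300 = 0.39333.
SE(p̂) = √(0.39333·0.60667/300) = 0.028203.
For 80% confidence, z* = 1.282.
Margin of error: 1.282 × 0.028203 = 0.03616.
So the interval runs from 0.3572 to 0.4295.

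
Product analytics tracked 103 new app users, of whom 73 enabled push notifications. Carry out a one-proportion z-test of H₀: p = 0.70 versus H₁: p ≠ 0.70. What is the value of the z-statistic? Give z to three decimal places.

Sample proportion p̂ = 73/103 = 0.70874.
SE₀ = √(0.70·0.30/103) = 0.045153.
z = (0.70874 − 0.70)/0.045153 = 0.00874/0.045153 = 0.194.

z = 0.194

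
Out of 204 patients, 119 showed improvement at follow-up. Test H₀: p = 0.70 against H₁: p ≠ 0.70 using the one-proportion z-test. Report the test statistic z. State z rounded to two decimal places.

p̂ = 119/204 = 0.58333.
Null standard error: √(0.70·0.30/204) = √0.001029412 = 0.032084.
Test statistic: z = -0.11667/0.032084 = -3.64.

z = -3.64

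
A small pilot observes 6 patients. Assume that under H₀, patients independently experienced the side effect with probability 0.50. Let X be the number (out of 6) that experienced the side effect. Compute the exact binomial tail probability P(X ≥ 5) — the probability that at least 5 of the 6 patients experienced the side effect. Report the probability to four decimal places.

P = 0.1094

X ~ Binomial(n=6, p=0.50).
P(X ≥ 5) = C(6,5)·0.50^5·0.50^1 + C(6,6)·0.50^6·0.50^0.
= 0.093750 + 0.015625 = 0.1094.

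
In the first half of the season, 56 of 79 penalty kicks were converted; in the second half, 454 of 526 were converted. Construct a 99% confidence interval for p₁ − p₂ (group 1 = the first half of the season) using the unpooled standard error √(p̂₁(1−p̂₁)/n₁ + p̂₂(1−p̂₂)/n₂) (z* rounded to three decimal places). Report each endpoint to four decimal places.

p̂₁ = 0.70886, p̂₂ = 0.86312, so the observed difference is -0.15426.
Unpooled SE = √(p̂₁(1−p̂₁)/n₁ + p̂₂(1−p̂₂)/n₂) = √(0.002612369 + 0.000224611) = 0.053263.
The 99% critical value is z* = 2.576. Margin = 2.576·0.053263 = 0.13721.
CI: -0.15426 ± 0.13721 = (-0.2915, -0.0171).

(-0.2915, -0.0171)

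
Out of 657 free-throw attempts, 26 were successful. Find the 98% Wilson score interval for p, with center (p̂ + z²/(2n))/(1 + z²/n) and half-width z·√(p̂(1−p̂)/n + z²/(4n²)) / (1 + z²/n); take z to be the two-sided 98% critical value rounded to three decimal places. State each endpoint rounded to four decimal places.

Here p̂ = 26/657 = 0.03957 and z = 2.326 (z² = 5.410276).
Denominator 1 + z²/n = 1 + 5.410276/657 = 1.008235.
Adjusted center: (0.03957 + z²/(2n))/1.008235 = 0.04333.
Radicand: p̂(1−p̂)/n + z²/(4n²) = 0.000057850 + 0.000003133 = 0.000060983.
Half-width = z·√(radicand)/denom = 2.326·0.007809/1.008235 = 0.01802.
Interval: 0.04333 ± 0.01802 → (0.0253, 0.0614).

(0.0253, 0.0614)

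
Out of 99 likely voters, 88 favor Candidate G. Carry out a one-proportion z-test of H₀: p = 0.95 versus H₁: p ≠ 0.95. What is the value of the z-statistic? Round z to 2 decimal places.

The sample proportion is 88/99 = 0.88889.
SE₀ = √(0.95·0.05/99) = 0.021904.
z = (0.88889 − 0.95)/0.021904 = -0.06111/0.021904 = -2.79.

z = -2.79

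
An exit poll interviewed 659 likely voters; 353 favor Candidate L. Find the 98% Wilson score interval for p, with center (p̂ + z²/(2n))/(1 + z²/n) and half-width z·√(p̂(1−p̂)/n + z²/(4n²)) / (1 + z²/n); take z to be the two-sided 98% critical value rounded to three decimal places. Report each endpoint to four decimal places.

(0.4904, 0.5804)

p̂ = 353/659 = 0.53566; z = 2.326, so z² = 5.410276.
1 + z²/n = 1.008210.
Adjusted center: (0.53566 + z²/(2n))/1.008210 = 0.53537.
Radicand: p̂(1−p̂)/n + z²/(4n²) = 0.000377433 + 0.000003115 = 0.000380548.
Half-width = 2.326·√0.000380548/1.008210 = 0.04501.
CI: 0.53537 ± 0.04501 = (0.4904, 0.5804).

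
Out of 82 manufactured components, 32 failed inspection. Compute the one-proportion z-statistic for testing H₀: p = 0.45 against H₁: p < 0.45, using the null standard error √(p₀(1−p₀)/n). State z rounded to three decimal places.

z = -1.088

The sample proportion is 32/82 = 0.39024.
Null standard error: √(0.45·0.55/82) = √0.003018293 = 0.054939.
z = (0.39024 − 0.45)/0.054939 = -0.05976/0.054939 = -1.088.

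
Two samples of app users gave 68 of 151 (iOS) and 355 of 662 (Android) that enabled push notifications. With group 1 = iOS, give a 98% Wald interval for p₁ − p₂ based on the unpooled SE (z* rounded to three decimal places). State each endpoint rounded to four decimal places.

p̂₁ = 0.45033, p̂₂ = 0.53625, so the observed difference is -0.08592.
Unpooled SE = √(p̂₁(1−p̂₁)/n₁ + p̂₂(1−p̂₂)/n₂) = √(0.001639291 + 0.000375658) = 0.044888.
The 98% critical value is z* = 2.326. Margin of error = 0.10441.
CI: -0.08592 ± 0.10441 = (-0.1903, 0.0185).

(-0.1903, 0.0185)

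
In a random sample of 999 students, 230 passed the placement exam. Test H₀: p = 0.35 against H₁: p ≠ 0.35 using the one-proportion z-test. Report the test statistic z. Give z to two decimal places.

The sample proportion is 230/999 = 0.23023.
SE₀ = √(0.35·0.65/999) = 0.015091.
z = (0.23023 − 0.35)/0.015091 = -0.11977/0.015091 = -7.94.

z = -7.94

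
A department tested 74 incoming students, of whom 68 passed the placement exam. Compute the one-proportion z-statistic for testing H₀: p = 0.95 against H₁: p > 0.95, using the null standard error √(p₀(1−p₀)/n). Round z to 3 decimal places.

Sample proportion p̂ = 68/74 = 0.91892.
SE₀ = √(0.95·0.05/74) = 0.025336.
z = (0.91892 − 0.95)/0.025336 = -0.03108/0.025336 = -1.227.

z = -1.227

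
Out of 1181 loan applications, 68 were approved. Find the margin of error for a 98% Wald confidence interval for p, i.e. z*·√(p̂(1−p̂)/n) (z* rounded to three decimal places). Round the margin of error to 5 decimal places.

The sample proportion is 68/1181 = 0.05758.
SE(p̂) = √(0.05758·0.94242/1181) = 0.006778.
z* = 2.326 at the 98% level.
So ME = 0.01577.

ME = 0.01577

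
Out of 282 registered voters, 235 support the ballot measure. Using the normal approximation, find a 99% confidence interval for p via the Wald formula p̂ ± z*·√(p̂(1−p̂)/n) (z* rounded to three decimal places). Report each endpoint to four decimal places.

The sample proportion is 235/282 = 0.83333.
SE(p̂) = √(0.83333·0.16667/282) = 0.022193.
For 99% confidence, z* = 2.576.
Margin = 2.576·0.022193 = 0.05717.
Interval: 0.83333 ± 0.05717 → (0.7762, 0.8905).

(0.7762, 0.8905)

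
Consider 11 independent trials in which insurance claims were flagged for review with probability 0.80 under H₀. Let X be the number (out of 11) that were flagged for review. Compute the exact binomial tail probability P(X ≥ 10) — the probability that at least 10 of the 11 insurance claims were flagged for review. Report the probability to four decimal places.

P = 0.3221

X ~ Binomial(n=11, p=0.80).
P(X ≥ 10) = C(11,10)·0.80^10·0.20^1 + C(11,11)·0.80^11·0.20^0.
= 0.236223 + 0.085899 = 0.3221.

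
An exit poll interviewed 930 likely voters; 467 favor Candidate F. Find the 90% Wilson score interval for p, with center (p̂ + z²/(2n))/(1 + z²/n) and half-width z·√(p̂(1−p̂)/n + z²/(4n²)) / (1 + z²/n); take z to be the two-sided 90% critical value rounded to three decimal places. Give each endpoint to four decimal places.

(0.4752, 0.5291)

Here p̂ = 467/930 = 0.50215 and z = 1.645 (z² = 2.706025).
Denominator 1 + z²/n = 1 + 2.706025/930 = 1.002910.
Center = (0.50215 + 0.001455)/1.002910 = 0.50214.
Radicand: p̂(1−p̂)/n + z²/(4n²) = 0.000268812 + 0.000000782 = 0.000269594.
Half-width = 1.645·√0.000269594/1.002910 = 0.02693.
Interval: 0.50214 ± 0.02693 → (0.4752, 0.5291).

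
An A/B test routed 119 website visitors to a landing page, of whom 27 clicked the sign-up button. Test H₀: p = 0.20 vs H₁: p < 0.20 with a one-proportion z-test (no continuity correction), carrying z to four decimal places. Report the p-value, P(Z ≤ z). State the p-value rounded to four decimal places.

p-value = 0.7683

Sample proportion p̂ = 27/119 = 0.22689.
SE₀ = √(0.20·0.80/119) = 0.036668.
Test statistic (full precision, shown to 4 dp): z = (27/119 − 0.20)/SE₀ ≈ 0.7334.
p-value = P(Z ≤ z) with z = 0.7334 → 0.7683.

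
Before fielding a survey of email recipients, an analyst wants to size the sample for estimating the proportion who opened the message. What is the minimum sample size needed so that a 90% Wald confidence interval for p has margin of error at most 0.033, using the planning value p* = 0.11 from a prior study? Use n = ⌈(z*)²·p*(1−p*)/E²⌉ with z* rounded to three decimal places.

For 90% confidence, z* = 1.645.
p*(1−p*) = 0.11·0.89 = 0.0979.
(z*)²·p*(1−p*)/E² = 2.706025·0.0979/0.001089 = 243.269.
⌈243.269⌉ = 244.

n = 244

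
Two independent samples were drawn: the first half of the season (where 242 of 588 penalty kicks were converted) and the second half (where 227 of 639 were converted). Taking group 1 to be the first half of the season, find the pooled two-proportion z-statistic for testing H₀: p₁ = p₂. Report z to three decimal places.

z = 2.028

Sample proportions: p̂₁ = 242/588 = 0.41156 and p̂₂ = 227/639 = 0.35524.
Pooled p̂ = (242+227)/(588+639) = 469/1227 = 0.38223.
Pooled SE = √[0.2361310·0.00326563] ≈ 0.027769.
z = (p̂₁ − p̂₂)/SE = (0.41156 − 0.35524)/0.027769 = 0.05632/0.027769 = 2.028.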